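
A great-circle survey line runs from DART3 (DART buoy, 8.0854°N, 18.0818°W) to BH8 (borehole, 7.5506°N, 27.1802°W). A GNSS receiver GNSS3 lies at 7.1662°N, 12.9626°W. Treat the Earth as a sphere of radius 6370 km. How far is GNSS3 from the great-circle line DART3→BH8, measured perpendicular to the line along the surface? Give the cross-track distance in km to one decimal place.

125.8 km

δ₁₃ = central angle DART3→GNSS3 = 0.089997 rad  (haversine)
θ₁₃ = bearing DART3→GNSS3 = 99.922°,  θ₁₂ = bearing DART3→BH8 = 267.232°
dₓₜ = R·arcsin(sin δ₁₃ · sin(θ₁₃ − θ₁₂)) = 6370·arcsin(0.08988·sin(-167.310°)) = -125.773 km
|dₓₜ| = 125.773 km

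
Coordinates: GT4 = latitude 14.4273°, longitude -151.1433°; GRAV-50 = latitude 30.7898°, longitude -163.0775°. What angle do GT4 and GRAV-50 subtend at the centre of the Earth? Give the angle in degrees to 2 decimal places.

Δφ = 16.3625°,  Δλ = -11.9342°
a = sin²(Δφ/2) + cos φ₁ cos φ₂ sin²(Δλ/2) = 0.029242
c = 2·arcsin(√a) = 0.343694 rad = 19.6922°

19.69°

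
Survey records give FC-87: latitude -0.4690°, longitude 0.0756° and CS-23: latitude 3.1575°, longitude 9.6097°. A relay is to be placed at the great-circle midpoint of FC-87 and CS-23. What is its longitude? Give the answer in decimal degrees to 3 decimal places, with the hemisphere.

Bx = cos φ₂ cos Δλ = 0.984690,  By = cos φ₂ sin Δλ = 0.165383
φₘ = atan2(sin φ₁ + sin φ₂, √((cos φ₁ + Bx)² + By²)) = 1.34891°
λₘ = λ₁ + atan2(By, cos φ₁ + Bx) = 4.83910°

4.839°E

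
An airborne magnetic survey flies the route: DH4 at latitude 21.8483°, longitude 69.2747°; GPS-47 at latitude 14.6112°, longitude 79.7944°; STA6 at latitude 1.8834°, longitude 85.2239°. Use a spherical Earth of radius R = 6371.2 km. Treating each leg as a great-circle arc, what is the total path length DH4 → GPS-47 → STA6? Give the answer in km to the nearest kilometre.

DH4→GPS-47: c = 0.215183 rad, d = 1370.97 km
GPS-47→STA6: c = 0.241047 rad, d = 1535.76 km
Total = 1370.97 + 1535.76 = 2906.73 km

2907 km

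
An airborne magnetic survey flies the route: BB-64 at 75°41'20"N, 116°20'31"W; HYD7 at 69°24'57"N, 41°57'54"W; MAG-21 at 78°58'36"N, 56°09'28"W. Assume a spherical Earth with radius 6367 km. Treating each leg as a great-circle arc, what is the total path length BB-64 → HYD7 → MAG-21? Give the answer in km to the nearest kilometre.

BB-64: φ = +75.68889°, λ = -116.34194°
HYD7: φ = +69.41583°, λ = -41.96500°
MAG-21: φ = +78.97667°, λ = -56.15778°
BB-64→HYD7: c = 0.374993 rad, d = 2387.58 km
HYD7→MAG-21: c = 0.178800 rad, d = 1138.42 km
Total = 2387.58 + 1138.42 = 3526.00 km

3526 km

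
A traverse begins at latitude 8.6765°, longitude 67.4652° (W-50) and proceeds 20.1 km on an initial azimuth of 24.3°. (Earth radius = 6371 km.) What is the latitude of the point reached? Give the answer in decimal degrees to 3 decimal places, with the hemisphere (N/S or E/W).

8.841°N

δ = d/R = 20.1/6371 = 0.003155 rad
φ₂ = arcsin(sin φ₁ cos δ + cos φ₁ sin δ cos θ)
   = arcsin(0.15086·1.00000 + 0.98856·0.00315·0.91140) = 8.84124°
λ₂ = λ₁ + atan2(sin θ sin δ cos φ₁, cos δ − sin φ₁ sin φ₂) = 67.54048°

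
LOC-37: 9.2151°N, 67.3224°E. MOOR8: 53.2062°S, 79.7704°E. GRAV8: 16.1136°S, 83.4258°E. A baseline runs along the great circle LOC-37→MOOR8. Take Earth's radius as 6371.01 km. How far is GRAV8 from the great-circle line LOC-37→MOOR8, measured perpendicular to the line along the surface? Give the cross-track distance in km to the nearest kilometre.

δ₁₃ = central angle LOC-37→GRAV8 = 0.522330 rad  (haversine)
θ₁₃ = bearing LOC-37→GRAV8 = 147.716°,  θ₁₂ = bearing LOC-37→MOOR8 = 171.692°
dₓₜ = R·arcsin(sin δ₁₃ · sin(θ₁₃ − θ₁₂)) = 6371.01·arcsin(0.49890·sin(-23.977°)) = -1300.645 km
|dₓₜ| = 1300.645 km

1301 km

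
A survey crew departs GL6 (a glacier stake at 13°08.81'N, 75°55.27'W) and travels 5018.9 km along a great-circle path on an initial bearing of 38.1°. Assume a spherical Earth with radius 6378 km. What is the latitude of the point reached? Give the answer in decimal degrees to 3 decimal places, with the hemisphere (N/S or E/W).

44.690°N

GL6: φ = +13.14683°, λ = -75.92117°
δ = d/R = 5018.9/6378 = 0.786908 rad
φ₂ = arcsin(sin φ₁ cos δ + cos φ₁ sin δ cos θ)
   = arcsin(0.22745·0.70604 + 0.97379·0.70817·0.78694) = 44.68970°
λ₂ = λ₁ + atan2(sin θ sin δ cos φ₁, cos δ − sin φ₁ sin φ₂) = -37.99488°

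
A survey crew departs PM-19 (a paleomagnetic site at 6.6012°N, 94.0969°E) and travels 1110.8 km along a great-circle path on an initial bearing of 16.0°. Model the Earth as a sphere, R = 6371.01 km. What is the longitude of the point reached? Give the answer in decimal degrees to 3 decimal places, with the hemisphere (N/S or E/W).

δ = d/R = 1110.8/6371.01 = 0.174352 rad
φ₂ = arcsin(sin φ₁ cos δ + cos φ₁ sin δ cos θ)
   = arcsin(0.11496·0.98484 + 0.99337·0.17347·0.96126) = 16.19217°
λ₂ = λ₁ + atan2(sin θ sin δ cos φ₁, cos δ − sin φ₁ sin φ₂) = 96.95083°

96.951°E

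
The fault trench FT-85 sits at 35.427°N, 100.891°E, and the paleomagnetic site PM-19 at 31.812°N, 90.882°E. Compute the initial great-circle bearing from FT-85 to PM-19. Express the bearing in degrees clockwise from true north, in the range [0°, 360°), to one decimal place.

249.4°

Δλ = -10.0090°
y = sin Δλ · cos φ₂ = -0.147695
x = cos φ₁ sin φ₂ − sin φ₁ cos φ₂ cos Δλ = -0.055555
θ = atan2(y, x) = -110.6136° → 249.3864° (mod 360°)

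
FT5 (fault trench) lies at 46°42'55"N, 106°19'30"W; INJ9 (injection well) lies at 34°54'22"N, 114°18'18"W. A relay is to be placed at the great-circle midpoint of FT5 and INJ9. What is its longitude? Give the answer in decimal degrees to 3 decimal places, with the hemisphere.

110.672°W

FT5: φ = +46.71528°, λ = -106.32500°
INJ9: φ = +34.90611°, λ = -114.30500°
Bx = cos φ₂ cos Δλ = 0.812150,  By = cos φ₂ sin Δλ = -0.113851
φₘ = atan2(sin φ₁ + sin φ₂, √((cos φ₁ + Bx)² + By²)) = 40.87894°
λₘ = λ₁ + atan2(By, cos φ₁ + Bx) = -110.67190°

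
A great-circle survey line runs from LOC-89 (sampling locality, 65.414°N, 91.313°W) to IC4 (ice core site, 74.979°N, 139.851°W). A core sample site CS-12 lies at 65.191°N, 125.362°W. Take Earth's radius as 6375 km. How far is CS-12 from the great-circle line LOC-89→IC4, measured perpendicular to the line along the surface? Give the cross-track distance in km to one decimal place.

935.3 km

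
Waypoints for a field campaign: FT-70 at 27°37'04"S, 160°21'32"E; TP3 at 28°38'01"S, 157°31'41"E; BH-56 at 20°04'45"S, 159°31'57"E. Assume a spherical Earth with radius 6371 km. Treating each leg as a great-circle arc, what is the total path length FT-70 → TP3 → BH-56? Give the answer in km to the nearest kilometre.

FT-70: φ = -27.61778°, λ = +160.35889°
TP3: φ = -28.63361°, λ = +157.52806°
BH-56: φ = -20.07917°, λ = +159.53250°
FT-70→TP3: c = 0.047040 rad, d = 299.69 km
TP3→BH-56: c = 0.152657 rad, d = 972.58 km
Total = 299.69 + 972.58 = 1272.27 km

1272 km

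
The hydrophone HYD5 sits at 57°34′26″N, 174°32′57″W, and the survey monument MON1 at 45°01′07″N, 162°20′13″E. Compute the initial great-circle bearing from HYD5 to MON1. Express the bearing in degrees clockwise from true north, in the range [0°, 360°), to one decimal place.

HYD5: φ = +57.57389°, λ = -174.54917°
MON1: φ = +45.01861°, λ = +162.33694°
Δλ = -23.1139°
y = sin Δλ · cos φ₂ = -0.277492
x = cos φ₁ sin φ₂ − sin φ₁ cos φ₂ cos Δλ = -0.169485
θ = atan2(y, x) = -121.4156° → 238.5844° (mod 360°)

238.6°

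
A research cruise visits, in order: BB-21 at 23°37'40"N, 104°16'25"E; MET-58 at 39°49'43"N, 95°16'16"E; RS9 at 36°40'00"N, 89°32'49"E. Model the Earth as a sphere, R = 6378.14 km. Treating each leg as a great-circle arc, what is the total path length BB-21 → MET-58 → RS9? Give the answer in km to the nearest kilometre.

2604 km

BB-21: φ = +23.62778°, λ = +104.27361°
MET-58: φ = +39.82861°, λ = +95.27111°
RS9: φ = +36.66667°, λ = +89.54694°
BB-21→MET-58: c = 0.312322 rad, d = 1992.04 km
MET-58→RS9: c = 0.095891 rad, d = 611.61 km
Total = 1992.04 + 611.61 = 2603.64 km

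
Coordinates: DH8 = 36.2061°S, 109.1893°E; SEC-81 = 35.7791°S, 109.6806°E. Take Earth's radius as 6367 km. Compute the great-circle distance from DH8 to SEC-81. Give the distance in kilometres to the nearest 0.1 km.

64.8 km

Δφ = 0.4270°,  Δλ = 0.4913°
a = sin²(Δφ/2) + cos φ₁ cos φ₂ sin²(Δλ/2) = 0.000026
c = 2·arcsin(√a) = 0.010182 rad = 0.5834°
d = R·c = 6367 × 0.010182 = 64.8 km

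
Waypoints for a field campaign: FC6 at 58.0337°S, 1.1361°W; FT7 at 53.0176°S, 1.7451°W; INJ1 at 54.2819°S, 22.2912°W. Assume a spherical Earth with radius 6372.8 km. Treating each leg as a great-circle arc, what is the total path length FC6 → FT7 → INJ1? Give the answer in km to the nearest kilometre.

1916 km

FC6→FT7: c = 0.087753 rad, d = 559.23 km
FT7→INJ1: c = 0.212925 rad, d = 1356.93 km
Total = 559.23 + 1356.93 = 1916.16 km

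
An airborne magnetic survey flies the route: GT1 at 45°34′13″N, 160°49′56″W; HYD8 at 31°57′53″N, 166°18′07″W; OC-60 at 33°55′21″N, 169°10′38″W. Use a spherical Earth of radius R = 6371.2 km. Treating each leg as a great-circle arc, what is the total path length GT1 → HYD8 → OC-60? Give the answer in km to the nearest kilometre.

1930 km

GT1: φ = +45.57028°, λ = -160.83222°
HYD8: φ = +31.96472°, λ = -166.30194°
OC-60: φ = +33.92250°, λ = -169.17722°
GT1→HYD8: c = 0.248697 rad, d = 1584.50 km
HYD8→OC-60: c = 0.054228 rad, d = 345.50 km
Total = 1584.50 + 345.50 = 1929.99 km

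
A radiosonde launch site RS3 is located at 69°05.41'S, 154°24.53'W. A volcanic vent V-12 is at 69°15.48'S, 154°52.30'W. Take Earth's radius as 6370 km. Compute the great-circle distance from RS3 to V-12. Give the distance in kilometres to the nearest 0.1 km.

26.1 km

RS3: φ = -69.09017°, λ = -154.40883°
V-12: φ = -69.25800°, λ = -154.87167°
Δφ = -0.1678°,  Δλ = -0.4628°
a = sin²(Δφ/2) + cos φ₁ cos φ₂ sin²(Δλ/2) = 0.000004
c = 2·arcsin(√a) = 0.004102 rad = 0.2350°
d = R·c = 6370 × 0.004102 = 26.1 km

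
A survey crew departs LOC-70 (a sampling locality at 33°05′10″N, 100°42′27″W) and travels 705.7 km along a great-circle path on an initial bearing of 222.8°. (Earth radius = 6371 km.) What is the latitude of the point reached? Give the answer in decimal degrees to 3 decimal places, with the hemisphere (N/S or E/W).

LOC-70: φ = +33.08611°, λ = -100.70750°
δ = d/R = 705.7/6371 = 0.110768 rad
φ₂ = arcsin(sin φ₁ cos δ + cos φ₁ sin δ cos θ)
   = arcsin(0.54590·0.99387 + 0.83785·0.11054·-0.73373) = 28.33314°
λ₂ = λ₁ + atan2(sin θ sin δ cos φ₁, cos δ − sin φ₁ sin φ₂) = -105.60240°

28.333°N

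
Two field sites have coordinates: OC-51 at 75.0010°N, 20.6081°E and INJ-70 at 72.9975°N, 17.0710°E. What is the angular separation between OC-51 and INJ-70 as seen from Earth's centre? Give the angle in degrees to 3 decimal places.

Δφ = -2.0035°,  Δλ = -3.5371°
a = sin²(Δφ/2) + cos φ₁ cos φ₂ sin²(Δλ/2) = 0.000378
c = 2·arcsin(√a) = 0.038873 rad = 2.2273°

2.227°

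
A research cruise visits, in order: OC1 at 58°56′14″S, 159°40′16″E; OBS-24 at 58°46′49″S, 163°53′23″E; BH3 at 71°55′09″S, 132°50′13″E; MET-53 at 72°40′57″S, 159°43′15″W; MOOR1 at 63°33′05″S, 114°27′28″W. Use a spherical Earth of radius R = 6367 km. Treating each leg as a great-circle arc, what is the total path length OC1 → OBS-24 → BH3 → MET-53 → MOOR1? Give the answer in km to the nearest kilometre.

OC1: φ = -58.93722°, λ = +159.67111°
OBS-24: φ = -58.78028°, λ = +163.88972°
BH3: φ = -71.91917°, λ = +132.83694°
MET-53: φ = -72.68250°, λ = -159.72083°
MOOR1: φ = -63.55139°, λ = -114.45778°
OC1→OBS-24: c = 0.038169 rad, d = 243.02 km
OBS-24→BH3: c = 0.315089 rad, d = 2006.17 km
BH3→MET-53: c = 0.339361 rad, d = 2160.71 km
MET-53→MOOR1: c = 0.323701 rad, d = 2061.00 km
Total = 243.02 + 2006.17 + 2160.71 + 2061.00 = 6470.91 km

6471 km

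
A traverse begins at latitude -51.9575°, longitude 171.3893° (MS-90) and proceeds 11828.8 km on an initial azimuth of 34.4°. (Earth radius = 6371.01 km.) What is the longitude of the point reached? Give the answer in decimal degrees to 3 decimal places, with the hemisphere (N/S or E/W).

138.290°W

δ = d/R = 11828.8/6371.01 = 1.856660 rad
φ₂ = arcsin(sin φ₁ cos δ + cos φ₁ sin δ cos θ)
   = arcsin(-0.78755·-0.28199 + 0.61625·0.95942·0.82511) = 45.22820°
λ₂ = λ₁ + atan2(sin θ sin δ cos φ₁, cos δ − sin φ₁ sin φ₂) = -138.28990°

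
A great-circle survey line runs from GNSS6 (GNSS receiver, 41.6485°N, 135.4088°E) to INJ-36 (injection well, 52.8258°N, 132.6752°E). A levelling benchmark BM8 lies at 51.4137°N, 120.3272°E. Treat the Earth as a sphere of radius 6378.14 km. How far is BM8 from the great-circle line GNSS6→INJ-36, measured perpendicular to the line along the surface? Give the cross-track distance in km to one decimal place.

δ₁₃ = central angle GNSS6→BM8 = 0.247782 rad  (haversine)
θ₁₃ = bearing GNSS6→BM8 = 318.571°,  θ₁₂ = bearing GNSS6→INJ-36 = 351.564°
dₓₜ = R·arcsin(sin δ₁₃ · sin(θ₁₃ − θ₁₂)) = 6378.14·arcsin(0.24525·sin(-32.992°)) = -854.339 km
|dₓₜ| = 854.339 km

854.3 km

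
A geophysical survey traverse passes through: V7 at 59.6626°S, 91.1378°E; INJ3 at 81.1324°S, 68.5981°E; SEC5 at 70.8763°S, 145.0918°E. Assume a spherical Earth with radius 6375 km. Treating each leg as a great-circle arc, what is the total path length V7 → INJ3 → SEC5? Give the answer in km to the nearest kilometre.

V7→INJ3: c = 0.390646 rad, d = 2490.37 km
INJ3→SEC5: c = 0.332237 rad, d = 2118.01 km
Total = 2490.37 + 2118.01 = 4608.38 km

4608 km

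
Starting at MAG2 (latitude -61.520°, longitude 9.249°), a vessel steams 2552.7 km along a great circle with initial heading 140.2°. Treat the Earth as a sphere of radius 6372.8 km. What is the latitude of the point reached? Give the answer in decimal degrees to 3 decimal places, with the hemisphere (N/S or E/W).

72.225°S

δ = d/R = 2552.7/6372.8 = 0.400562 rad
φ₂ = arcsin(sin φ₁ cos δ + cos φ₁ sin δ cos θ)
   = arcsin(-0.87898·0.92084 + 0.47685·0.38994·-0.76828) = -72.22468°
λ₂ = λ₁ + atan2(sin θ sin δ cos φ₁, cos δ − sin φ₁ sin φ₂) = 64.09442°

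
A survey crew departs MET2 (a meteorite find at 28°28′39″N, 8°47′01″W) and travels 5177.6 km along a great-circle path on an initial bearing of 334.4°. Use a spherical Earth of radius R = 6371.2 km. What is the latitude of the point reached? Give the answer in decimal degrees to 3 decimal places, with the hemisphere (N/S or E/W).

MET2: φ = +28.47750°, λ = -8.78361°
δ = d/R = 5177.6/6371.2 = 0.812657 rad
φ₂ = arcsin(sin φ₁ cos δ + cos φ₁ sin δ cos θ)
   = arcsin(0.47681·0.68757 + 0.87900·0.72612·0.90183) = 64.61491°
λ₂ = λ₁ + atan2(sin θ sin δ cos φ₁, cos δ − sin φ₁ sin φ₂) = -55.82541°

64.615°N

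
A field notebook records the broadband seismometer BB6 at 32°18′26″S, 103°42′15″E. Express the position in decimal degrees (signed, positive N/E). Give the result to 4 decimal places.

lat: 32.3072° S → -32.3072°
lon: 103.7042° E → +103.7042°

-32.3072°, +103.7042°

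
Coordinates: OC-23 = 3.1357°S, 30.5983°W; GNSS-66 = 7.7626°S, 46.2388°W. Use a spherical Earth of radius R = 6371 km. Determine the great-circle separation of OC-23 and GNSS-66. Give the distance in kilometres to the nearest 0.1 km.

Δφ = -4.6269°,  Δλ = -15.6405°
a = sin²(Δφ/2) + cos φ₁ cos φ₂ sin²(Δλ/2) = 0.019946
c = 2·arcsin(√a) = 0.283410 rad = 16.2382°
d = R·c = 6371 × 0.283410 = 1805.6 km

1805.6 km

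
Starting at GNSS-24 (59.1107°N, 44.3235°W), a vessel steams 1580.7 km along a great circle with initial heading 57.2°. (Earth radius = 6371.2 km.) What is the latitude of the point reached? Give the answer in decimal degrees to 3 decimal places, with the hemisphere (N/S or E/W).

64.181°N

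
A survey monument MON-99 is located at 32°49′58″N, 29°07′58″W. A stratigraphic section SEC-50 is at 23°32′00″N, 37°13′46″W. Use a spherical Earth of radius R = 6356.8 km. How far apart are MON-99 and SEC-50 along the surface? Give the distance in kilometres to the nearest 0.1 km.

MON-99: φ = +32.83278°, λ = -29.13278°
SEC-50: φ = +23.53333°, λ = -37.22944°
Δφ = -9.2994°,  Δλ = -8.0967°
a = sin²(Δφ/2) + cos φ₁ cos φ₂ sin²(Δλ/2) = 0.010411
c = 2·arcsin(√a) = 0.204424 rad = 11.7126°
d = R·c = 6356.8 × 0.204424 = 1299.5 km

1299.5 km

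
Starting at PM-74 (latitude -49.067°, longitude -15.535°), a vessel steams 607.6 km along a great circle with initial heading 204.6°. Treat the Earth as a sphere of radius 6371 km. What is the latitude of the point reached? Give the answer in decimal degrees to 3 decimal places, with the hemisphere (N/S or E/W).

δ = d/R = 607.6/6371 = 0.095370 rad
φ₂ = arcsin(sin φ₁ cos δ + cos φ₁ sin δ cos θ)
   = arcsin(-0.75548·0.99546 + 0.65518·0.09523·-0.90924) = -53.97590°
λ₂ = λ₁ + atan2(sin θ sin δ cos φ₁, cos δ − sin φ₁ sin φ₂) = -19.39974°

53.976°S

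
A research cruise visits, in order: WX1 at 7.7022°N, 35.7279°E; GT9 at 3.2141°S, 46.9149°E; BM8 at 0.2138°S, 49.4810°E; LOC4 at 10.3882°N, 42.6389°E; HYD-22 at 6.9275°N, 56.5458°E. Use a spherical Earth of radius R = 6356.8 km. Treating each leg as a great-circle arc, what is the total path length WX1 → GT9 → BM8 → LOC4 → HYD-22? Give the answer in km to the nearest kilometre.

WX1→GT9: c = 0.272485 rad, d = 1732.13 km
GT9→BM8: c = 0.068889 rad, d = 437.91 km
BM8→LOC4: c = 0.219879 rad, d = 1397.72 km
LOC4→HYD-22: c = 0.247390 rad, d = 1572.61 km
Total = 1732.13 + 437.91 + 1397.72 + 1572.61 = 5140.38 km

5140 km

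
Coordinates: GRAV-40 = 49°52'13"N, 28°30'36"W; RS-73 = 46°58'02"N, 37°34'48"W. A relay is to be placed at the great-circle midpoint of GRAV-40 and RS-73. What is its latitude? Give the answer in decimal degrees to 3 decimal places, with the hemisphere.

48.508°N

GRAV-40: φ = +49.87028°, λ = -28.51000°
RS-73: φ = +46.96722°, λ = -37.58000°
Bx = cos φ₂ cos Δλ = 0.673884,  By = cos φ₂ sin Δλ = -0.107577
φₘ = atan2(sin φ₁ + sin φ₂, √((cos φ₁ + Bx)² + By²)) = 48.50785°
λₘ = λ₁ + atan2(By, cos φ₁ + Bx) = -33.17479°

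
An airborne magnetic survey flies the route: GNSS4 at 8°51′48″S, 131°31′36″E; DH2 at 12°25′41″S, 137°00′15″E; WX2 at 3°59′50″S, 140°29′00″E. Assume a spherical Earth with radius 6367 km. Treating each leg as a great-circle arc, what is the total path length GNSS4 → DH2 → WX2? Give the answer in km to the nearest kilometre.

GNSS4: φ = -8.86333°, λ = +131.52667°
DH2: φ = -12.42806°, λ = +137.00417°
WX2: φ = -3.99722°, λ = +140.48333°
GNSS4→DH2: c = 0.112672 rad, d = 717.38 km
DH2→WX2: c = 0.158924 rad, d = 1011.87 km
Total = 717.38 + 1011.87 = 1729.26 km

1729 km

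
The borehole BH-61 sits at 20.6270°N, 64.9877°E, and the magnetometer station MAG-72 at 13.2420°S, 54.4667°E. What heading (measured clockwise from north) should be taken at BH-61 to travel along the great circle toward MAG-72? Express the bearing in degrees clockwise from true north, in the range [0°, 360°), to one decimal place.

Δλ = -10.5210°
y = sin Δλ · cos φ₂ = -0.177741
x = cos φ₁ sin φ₂ − sin φ₁ cos φ₂ cos Δλ = -0.551531
θ = atan2(y, x) = -162.1375° → 197.8625° (mod 360°)

197.9°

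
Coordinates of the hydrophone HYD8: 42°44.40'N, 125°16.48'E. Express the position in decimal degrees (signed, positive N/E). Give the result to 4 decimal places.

+42.7400°, +125.2747°

lat: 42.7400° N → +42.7400°
lon: 125.2747° E → +125.2747°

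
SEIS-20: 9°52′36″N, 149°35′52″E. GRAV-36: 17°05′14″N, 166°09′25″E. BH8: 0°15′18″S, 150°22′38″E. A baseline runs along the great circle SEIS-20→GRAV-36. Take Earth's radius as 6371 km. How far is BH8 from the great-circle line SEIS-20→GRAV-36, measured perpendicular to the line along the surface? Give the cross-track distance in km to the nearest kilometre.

SEIS-20: φ = +9.87667°, λ = +149.59778°
GRAV-36: φ = +17.08722°, λ = +166.15694°
BH8: φ = -0.25500°, λ = +150.37722°
δ₁₃ = central angle SEIS-20→BH8 = 0.177348 rad  (haversine)
θ₁₃ = bearing SEIS-20→BH8 = 175.578°,  θ₁₂ = bearing SEIS-20→GRAV-36 = 64.094°
dₓₜ = R·arcsin(sin δ₁₃ · sin(θ₁₃ − θ₁₂)) = 6371·arcsin(0.17642·sin(111.483°)) = 1050.639 km
|dₓₜ| = 1050.639 km

1051 km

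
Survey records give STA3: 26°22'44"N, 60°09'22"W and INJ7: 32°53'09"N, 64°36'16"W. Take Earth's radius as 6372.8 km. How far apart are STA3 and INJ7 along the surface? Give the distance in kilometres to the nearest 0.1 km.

STA3: φ = +26.37889°, λ = -60.15611°
INJ7: φ = +32.88583°, λ = -64.60444°
Δφ = 6.5069°,  Δλ = -4.4483°
a = sin²(Δφ/2) + cos φ₁ cos φ₂ sin²(Δλ/2) = 0.004354
c = 2·arcsin(√a) = 0.132066 rad = 7.5668°
d = R·c = 6372.8 × 0.132066 = 841.6 km

841.6 km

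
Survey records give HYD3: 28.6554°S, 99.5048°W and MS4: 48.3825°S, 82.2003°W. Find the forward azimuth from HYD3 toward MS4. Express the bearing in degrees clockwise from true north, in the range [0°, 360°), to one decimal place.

Δλ = 17.3045°
y = sin Δλ · cos φ₂ = 0.197553
x = cos φ₁ sin φ₂ − sin φ₁ cos φ₂ cos Δλ = -0.351956
θ = atan2(y, x) = 150.6945° → 150.6945° (mod 360°)

150.7°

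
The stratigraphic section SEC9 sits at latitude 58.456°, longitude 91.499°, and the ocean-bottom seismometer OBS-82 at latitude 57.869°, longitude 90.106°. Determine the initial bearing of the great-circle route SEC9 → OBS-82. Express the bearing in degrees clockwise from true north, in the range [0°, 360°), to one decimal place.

Δλ = -1.3930°
y = sin Δλ · cos φ₂ = -0.012929
x = cos φ₁ sin φ₂ − sin φ₁ cos φ₂ cos Δλ = -0.010111
θ = atan2(y, x) = -128.0257° → 231.9743° (mod 360°)

232.0°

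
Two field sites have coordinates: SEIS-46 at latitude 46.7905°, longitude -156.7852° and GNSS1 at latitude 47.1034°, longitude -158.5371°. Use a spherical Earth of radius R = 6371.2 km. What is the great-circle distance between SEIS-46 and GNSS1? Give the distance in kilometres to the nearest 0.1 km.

137.5 km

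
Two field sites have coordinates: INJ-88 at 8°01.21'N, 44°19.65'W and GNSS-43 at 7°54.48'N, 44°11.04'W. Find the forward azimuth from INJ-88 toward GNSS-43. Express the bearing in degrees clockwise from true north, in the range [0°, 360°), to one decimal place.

128.3°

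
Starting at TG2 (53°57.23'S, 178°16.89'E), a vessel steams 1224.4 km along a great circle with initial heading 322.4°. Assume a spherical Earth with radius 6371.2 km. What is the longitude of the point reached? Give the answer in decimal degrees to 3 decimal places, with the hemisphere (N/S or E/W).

168.829°E

TG2: φ = -53.95383°, λ = +178.28150°
δ = d/R = 1224.4/6371.2 = 0.192177 rad
φ₂ = arcsin(sin φ₁ cos δ + cos φ₁ sin δ cos θ)
   = arcsin(-0.80854·0.98159 + 0.58844·0.19100·0.79229) = -44.79832°
λ₂ = λ₁ + atan2(sin θ sin δ cos φ₁, cos δ − sin φ₁ sin φ₂) = 168.82904°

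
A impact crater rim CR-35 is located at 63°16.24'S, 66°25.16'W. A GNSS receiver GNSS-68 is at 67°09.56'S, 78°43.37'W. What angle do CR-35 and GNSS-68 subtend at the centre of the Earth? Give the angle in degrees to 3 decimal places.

6.441°

CR-35: φ = -63.27067°, λ = -66.41933°
GNSS-68: φ = -67.15933°, λ = -78.72283°
Δφ = -3.8887°,  Δλ = -12.3035°
a = sin²(Δφ/2) + cos φ₁ cos φ₂ sin²(Δλ/2) = 0.003156
c = 2·arcsin(√a) = 0.112417 rad = 6.4410°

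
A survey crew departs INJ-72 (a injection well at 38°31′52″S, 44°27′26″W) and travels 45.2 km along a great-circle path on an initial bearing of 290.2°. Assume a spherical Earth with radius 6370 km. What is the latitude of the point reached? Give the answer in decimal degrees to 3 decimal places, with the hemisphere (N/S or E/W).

INJ-72: φ = -38.53111°, λ = -44.45722°
δ = d/R = 45.2/6370 = 0.007096 rad
φ₂ = arcsin(sin φ₁ cos δ + cos φ₁ sin δ cos θ)
   = arcsin(-0.62294·0.99997 + 0.78227·0.00710·0.34530) = -38.38972°
λ₂ = λ₁ + atan2(sin θ sin δ cos φ₁, cos δ − sin φ₁ sin φ₂) = -44.94402°

38.390°S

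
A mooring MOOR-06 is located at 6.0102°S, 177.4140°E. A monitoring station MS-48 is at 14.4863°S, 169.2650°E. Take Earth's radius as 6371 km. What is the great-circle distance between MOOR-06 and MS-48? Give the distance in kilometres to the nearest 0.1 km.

Δφ = -8.4761°,  Δλ = -8.1490°
a = sin²(Δφ/2) + cos φ₁ cos φ₂ sin²(Δλ/2) = 0.010323
c = 2·arcsin(√a) = 0.203551 rad = 11.6626°
d = R·c = 6371 × 0.203551 = 1296.8 km

1296.8 km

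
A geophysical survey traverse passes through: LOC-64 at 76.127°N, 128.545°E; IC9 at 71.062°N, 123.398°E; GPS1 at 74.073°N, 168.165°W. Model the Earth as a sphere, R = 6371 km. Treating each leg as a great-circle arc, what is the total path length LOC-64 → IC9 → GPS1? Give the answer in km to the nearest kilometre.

2760 km

LOC-64→IC9: c = 0.091886 rad, d = 585.41 km
IC9→GPS1: c = 0.341385 rad, d = 2174.97 km
Total = 585.41 + 2174.97 = 2760.38 km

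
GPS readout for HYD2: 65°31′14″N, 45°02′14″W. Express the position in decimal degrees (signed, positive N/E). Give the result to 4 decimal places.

lat: 65.5206° N → +65.5206°
lon: 45.0372° W → -45.0372°

+65.5206°, -45.0372°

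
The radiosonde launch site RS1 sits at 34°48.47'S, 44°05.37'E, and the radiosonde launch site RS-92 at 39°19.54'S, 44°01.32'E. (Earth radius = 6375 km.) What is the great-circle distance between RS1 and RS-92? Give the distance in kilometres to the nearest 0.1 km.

502.7 km

RS1: φ = -34.80783°, λ = +44.08950°
RS-92: φ = -39.32567°, λ = +44.02200°
Δφ = -4.5178°,  Δλ = -0.0675°
a = sin²(Δφ/2) + cos φ₁ cos φ₂ sin²(Δλ/2) = 0.001554
c = 2·arcsin(√a) = 0.078857 rad = 4.5182°
d = R·c = 6375 × 0.078857 = 502.7 km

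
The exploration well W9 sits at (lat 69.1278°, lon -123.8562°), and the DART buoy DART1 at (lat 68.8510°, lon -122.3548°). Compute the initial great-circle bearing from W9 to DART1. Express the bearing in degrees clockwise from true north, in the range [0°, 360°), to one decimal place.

Δλ = 1.5014°
y = sin Δλ · cos φ₂ = 0.009453
x = cos φ₁ sin φ₂ − sin φ₁ cos φ₂ cos Δλ = -0.004715
θ = atan2(y, x) = 116.5100° → 116.5100° (mod 360°)

116.5°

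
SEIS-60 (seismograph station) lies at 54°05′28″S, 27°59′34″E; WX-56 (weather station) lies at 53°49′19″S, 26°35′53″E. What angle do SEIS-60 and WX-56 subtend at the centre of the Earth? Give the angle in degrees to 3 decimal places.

SEIS-60: φ = -54.09111°, λ = +27.99278°
WX-56: φ = -53.82194°, λ = +26.59806°
Δφ = 0.2692°,  Δλ = -1.3947°
a = sin²(Δφ/2) + cos φ₁ cos φ₂ sin²(Δλ/2) = 0.000057
c = 2·arcsin(√a) = 0.015074 rad = 0.8637°

0.864°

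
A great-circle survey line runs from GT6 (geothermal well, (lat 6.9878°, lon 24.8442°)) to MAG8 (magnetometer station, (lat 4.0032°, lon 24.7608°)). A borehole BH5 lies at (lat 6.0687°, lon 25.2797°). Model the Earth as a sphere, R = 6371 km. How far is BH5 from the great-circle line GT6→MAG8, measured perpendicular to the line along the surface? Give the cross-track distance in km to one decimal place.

51.0 km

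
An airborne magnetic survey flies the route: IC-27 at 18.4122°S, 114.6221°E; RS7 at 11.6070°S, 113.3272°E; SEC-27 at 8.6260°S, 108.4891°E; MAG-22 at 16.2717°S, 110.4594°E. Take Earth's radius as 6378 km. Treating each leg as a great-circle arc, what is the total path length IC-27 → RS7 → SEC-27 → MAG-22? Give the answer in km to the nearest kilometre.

2273 km

IC-27→RS7: c = 0.120760 rad, d = 770.21 km
RS7→SEC-27: c = 0.098058 rad, d = 625.41 km
SEC-27→MAG-22: c = 0.137596 rad, d = 877.59 km
Total = 770.21 + 625.41 + 877.59 = 2273.20 km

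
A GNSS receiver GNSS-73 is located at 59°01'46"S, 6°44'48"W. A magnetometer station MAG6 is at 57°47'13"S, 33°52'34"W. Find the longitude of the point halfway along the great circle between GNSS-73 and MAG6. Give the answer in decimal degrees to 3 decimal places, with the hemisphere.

GNSS-73: φ = -59.02944°, λ = -6.74667°
MAG6: φ = -57.78694°, λ = -33.87611°
Bx = cos φ₂ cos Δλ = 0.474420,  By = cos φ₂ sin Δλ = -0.243081
φₘ = atan2(sin φ₁ + sin φ₂, √((cos φ₁ + Bx)² + By²)) = -59.12661°
λₘ = λ₁ + atan2(By, cos φ₁ + Bx) = -20.55512°

20.555°W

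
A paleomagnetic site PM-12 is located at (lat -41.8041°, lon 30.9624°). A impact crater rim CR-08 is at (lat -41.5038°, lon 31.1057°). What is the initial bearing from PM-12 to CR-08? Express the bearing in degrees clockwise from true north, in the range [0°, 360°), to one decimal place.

19.7°

Δλ = 0.1433°
y = sin Δλ · cos φ₂ = 0.001873
x = cos φ₁ sin φ₂ − sin φ₁ cos φ₂ cos Δλ = 0.005240
θ = atan2(y, x) = 19.6710° → 19.6710° (mod 360°)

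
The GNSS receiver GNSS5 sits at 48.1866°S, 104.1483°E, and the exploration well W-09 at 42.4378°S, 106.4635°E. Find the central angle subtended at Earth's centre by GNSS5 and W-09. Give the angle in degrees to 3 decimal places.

Δφ = 5.7488°,  Δλ = 2.3152°
a = sin²(Δφ/2) + cos φ₁ cos φ₂ sin²(Δλ/2) = 0.002716
c = 2·arcsin(√a) = 0.104268 rad = 5.9741°

5.974°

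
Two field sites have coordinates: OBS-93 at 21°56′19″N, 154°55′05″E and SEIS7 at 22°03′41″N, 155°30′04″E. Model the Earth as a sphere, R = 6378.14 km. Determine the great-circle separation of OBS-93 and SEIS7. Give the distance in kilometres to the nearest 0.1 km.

OBS-93: φ = +21.93861°, λ = +154.91806°
SEIS7: φ = +22.06139°, λ = +155.50111°
Δφ = 0.1228°,  Δλ = 0.5831°
a = sin²(Δφ/2) + cos φ₁ cos φ₂ sin²(Δλ/2) = 0.000023
c = 2·arcsin(√a) = 0.009676 rad = 0.5544°
d = R·c = 6378.14 × 0.009676 = 61.7 km

61.7 km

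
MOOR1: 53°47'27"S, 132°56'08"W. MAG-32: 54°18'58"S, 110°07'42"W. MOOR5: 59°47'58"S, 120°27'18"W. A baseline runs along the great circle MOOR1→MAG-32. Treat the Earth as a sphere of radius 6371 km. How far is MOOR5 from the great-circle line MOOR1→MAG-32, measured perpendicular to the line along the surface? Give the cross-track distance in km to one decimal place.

576.2 km

MOOR1: φ = -53.79083°, λ = -132.93556°
MAG-32: φ = -54.31611°, λ = -110.12833°
MOOR5: φ = -59.79944°, λ = -120.45500°
δ₁₃ = central angle MOOR1→MOOR5 = 0.158379 rad  (haversine)
θ₁₃ = bearing MOOR1→MOOR5 = 136.429°,  θ₁₂ = bearing MOOR1→MAG-32 = 101.491°
dₓₜ = R·arcsin(sin δ₁₃ · sin(θ₁₃ − θ₁₂)) = 6371·arcsin(0.15772·sin(34.937°)) = 576.227 km
|dₓₜ| = 576.227 km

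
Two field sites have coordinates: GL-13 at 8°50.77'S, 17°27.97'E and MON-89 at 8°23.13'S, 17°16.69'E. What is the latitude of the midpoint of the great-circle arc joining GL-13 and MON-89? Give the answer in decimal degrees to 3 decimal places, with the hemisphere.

8.616°S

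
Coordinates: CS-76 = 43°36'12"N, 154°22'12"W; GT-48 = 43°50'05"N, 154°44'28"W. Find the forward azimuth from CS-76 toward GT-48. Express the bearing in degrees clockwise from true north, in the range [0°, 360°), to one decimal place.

310.9°

CS-76: φ = +43.60333°, λ = -154.37000°
GT-48: φ = +43.83472°, λ = -154.74111°
Δλ = -0.3711°
y = sin Δλ · cos φ₂ = -0.004672
x = cos φ₁ sin φ₂ − sin φ₁ cos φ₂ cos Δλ = 0.004049
θ = atan2(y, x) = -49.0877° → 310.9123° (mod 360°)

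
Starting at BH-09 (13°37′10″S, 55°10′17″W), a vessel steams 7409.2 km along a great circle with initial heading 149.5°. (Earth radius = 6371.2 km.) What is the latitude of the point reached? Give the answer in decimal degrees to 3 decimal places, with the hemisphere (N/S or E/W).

BH-09: φ = -13.61944°, λ = -55.17139°
δ = d/R = 7409.2/6371.2 = 1.162921 rad
φ₂ = arcsin(sin φ₁ cos δ + cos φ₁ sin δ cos θ)
   = arcsin(-0.23547·0.39666 + 0.97188·0.91797·-0.86163) = -59.55407°
λ₂ = λ₁ + atan2(sin θ sin δ cos φ₁, cos δ − sin φ₁ sin φ₂) = 11.67280°

59.554°S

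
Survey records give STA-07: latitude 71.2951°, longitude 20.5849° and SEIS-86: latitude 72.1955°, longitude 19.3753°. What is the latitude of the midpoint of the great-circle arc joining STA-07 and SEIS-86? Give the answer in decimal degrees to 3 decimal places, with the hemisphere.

71.746°N

Bx = cos φ₂ cos Δλ = 0.305702,  By = cos φ₂ sin Δλ = -0.006455
φₘ = atan2(sin φ₁ + sin φ₂, √((cos φ₁ + Bx)² + By²)) = 71.74625°
λₘ = λ₁ + atan2(By, cos φ₁ + Bx) = 19.99451°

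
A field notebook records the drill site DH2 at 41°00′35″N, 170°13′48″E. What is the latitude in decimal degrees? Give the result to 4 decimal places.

41° + 0′/60 + 35″/3600 = 41 + 0.00000 + 0.00972 = 41.0097°

41.0097°N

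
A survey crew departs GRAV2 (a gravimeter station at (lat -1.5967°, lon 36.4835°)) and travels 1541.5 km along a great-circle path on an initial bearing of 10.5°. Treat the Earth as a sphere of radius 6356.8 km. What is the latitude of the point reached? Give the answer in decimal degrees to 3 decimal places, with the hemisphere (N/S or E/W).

12.062°N

δ = d/R = 1541.5/6356.8 = 0.242496 rad
φ₂ = arcsin(sin φ₁ cos δ + cos φ₁ sin δ cos θ)
   = arcsin(-0.02786·0.97074 + 0.99961·0.24013·0.98325) = 12.06171°
λ₂ = λ₁ + atan2(sin θ sin δ cos φ₁, cos δ − sin φ₁ sin φ₂) = 39.04820°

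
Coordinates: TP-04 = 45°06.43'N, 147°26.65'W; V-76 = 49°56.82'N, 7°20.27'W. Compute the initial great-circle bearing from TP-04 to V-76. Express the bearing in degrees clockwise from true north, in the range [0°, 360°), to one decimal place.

24.9°

TP-04: φ = +45.10717°, λ = -147.44417°
V-76: φ = +49.94700°, λ = -7.33783°
Δλ = 140.1063°
y = sin Δλ · cos φ₂ = 0.412716
x = cos φ₁ sin φ₂ − sin φ₁ cos φ₂ cos Δλ = 0.890002
θ = atan2(y, x) = 24.8783° → 24.8783° (mod 360°)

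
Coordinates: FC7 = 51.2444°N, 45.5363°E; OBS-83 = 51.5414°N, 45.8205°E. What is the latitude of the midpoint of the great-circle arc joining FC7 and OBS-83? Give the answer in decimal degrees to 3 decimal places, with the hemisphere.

Bx = cos φ₂ cos Δλ = 0.621941,  By = cos φ₂ sin Δλ = 0.003085
φₘ = atan2(sin φ₁ + sin φ₂, √((cos φ₁ + Bx)² + By²)) = 51.39299°
λₘ = λ₁ + atan2(By, cos φ₁ + Bx) = 45.67794°

51.393°N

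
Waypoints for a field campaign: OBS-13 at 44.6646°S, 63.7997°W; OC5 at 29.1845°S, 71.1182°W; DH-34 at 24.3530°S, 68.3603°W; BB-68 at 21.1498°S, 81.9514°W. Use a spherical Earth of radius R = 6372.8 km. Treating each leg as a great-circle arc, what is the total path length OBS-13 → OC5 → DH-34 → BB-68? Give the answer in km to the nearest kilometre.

OBS-13→OC5: c = 0.288525 rad, d = 1838.71 km
OC5→DH-34: c = 0.094635 rad, d = 603.09 km
DH-34→BB-68: c = 0.225667 rad, d = 1438.13 km
Total = 1838.71 + 603.09 + 1438.13 = 3879.93 km

3880 km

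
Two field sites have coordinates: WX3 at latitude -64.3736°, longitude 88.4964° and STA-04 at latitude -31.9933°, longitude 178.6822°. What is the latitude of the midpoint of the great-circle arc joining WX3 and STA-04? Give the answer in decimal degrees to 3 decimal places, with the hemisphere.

Bx = cos φ₂ cos Δλ = -0.002750,  By = cos φ₂ sin Δλ = 0.848106
φₘ = atan2(sin φ₁ + sin φ₂, √((cos φ₁ + Bx)² + By²)) = -56.40785°
λₘ = λ₁ + atan2(By, cos φ₁ + Bx) = 151.62421°

56.408°S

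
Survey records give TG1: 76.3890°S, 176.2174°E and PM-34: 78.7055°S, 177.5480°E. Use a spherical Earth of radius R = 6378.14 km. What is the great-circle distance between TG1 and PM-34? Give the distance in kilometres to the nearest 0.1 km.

Δφ = -2.3165°,  Δλ = 1.3306°
a = sin²(Δφ/2) + cos φ₁ cos φ₂ sin²(Δλ/2) = 0.000415
c = 2·arcsin(√a) = 0.040737 rad = 2.3341°
d = R·c = 6378.14 × 0.040737 = 259.8 km

259.8 km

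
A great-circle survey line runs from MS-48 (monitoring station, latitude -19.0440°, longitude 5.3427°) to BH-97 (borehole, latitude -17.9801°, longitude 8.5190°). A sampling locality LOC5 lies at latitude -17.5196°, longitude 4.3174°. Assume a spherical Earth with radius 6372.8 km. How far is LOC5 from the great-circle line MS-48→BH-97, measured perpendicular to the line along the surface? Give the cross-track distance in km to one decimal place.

195.4 km

δ₁₃ = central angle MS-48→LOC5 = 0.031568 rad  (haversine)
θ₁₃ = bearing MS-48→LOC5 = 327.274°,  θ₁₂ = bearing MS-48→BH-97 = 71.055°
dₓₜ = R·arcsin(sin δ₁₃ · sin(θ₁₃ − θ₁₂)) = 6372.8·arcsin(0.03156·sin(256.219°)) = -195.386 km
|dₓₜ| = 195.386 km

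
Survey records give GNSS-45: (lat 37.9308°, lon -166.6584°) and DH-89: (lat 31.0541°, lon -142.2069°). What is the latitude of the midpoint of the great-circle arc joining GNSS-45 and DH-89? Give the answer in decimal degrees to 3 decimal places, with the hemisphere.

Bx = cos φ₂ cos Δλ = 0.779847,  By = cos φ₂ sin Δλ = 0.354600
φₘ = atan2(sin φ₁ + sin φ₂, √((cos φ₁ + Bx)² + By²)) = 35.10733°
λₘ = λ₁ + atan2(By, cos φ₁ + Bx) = -153.92016°

35.107°N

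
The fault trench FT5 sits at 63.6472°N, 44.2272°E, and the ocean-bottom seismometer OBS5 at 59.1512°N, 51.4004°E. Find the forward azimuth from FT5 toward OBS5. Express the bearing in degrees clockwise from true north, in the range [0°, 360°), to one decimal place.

139.4°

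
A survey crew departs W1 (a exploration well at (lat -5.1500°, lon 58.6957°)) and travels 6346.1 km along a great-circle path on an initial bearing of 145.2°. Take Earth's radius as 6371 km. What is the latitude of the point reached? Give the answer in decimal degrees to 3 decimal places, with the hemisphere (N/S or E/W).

47.328°S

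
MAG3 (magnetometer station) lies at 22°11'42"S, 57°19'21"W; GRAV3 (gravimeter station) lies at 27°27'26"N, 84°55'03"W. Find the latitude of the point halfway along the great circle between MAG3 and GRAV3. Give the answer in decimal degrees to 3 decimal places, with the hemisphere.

2.709°N

MAG3: φ = -22.19500°, λ = -57.32250°
GRAV3: φ = +27.45722°, λ = -84.91750°
Bx = cos φ₂ cos Δλ = 0.786413,  By = cos φ₂ sin Δλ = -0.411040
φₘ = atan2(sin φ₁ + sin φ₂, √((cos φ₁ + Bx)² + By²)) = 2.70914°
λₘ = λ₁ + atan2(By, cos φ₁ + Bx) = -70.82088°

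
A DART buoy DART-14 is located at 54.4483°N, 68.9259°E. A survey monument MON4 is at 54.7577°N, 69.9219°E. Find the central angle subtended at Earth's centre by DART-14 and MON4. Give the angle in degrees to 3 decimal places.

0.655°

Δφ = 0.3094°,  Δλ = 0.9960°
a = sin²(Δφ/2) + cos φ₁ cos φ₂ sin²(Δλ/2) = 0.000033
c = 2·arcsin(√a) = 0.011426 rad = 0.6546°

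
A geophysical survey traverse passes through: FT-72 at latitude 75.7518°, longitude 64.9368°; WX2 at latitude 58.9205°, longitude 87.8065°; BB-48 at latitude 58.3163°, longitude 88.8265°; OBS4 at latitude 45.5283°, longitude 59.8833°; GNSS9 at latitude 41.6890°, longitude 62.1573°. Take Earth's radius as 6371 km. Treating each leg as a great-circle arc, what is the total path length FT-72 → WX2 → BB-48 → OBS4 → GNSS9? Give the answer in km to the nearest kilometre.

5045 km

FT-72→WX2: c = 0.326490 rad, d = 2080.07 km
WX2→BB-48: c = 0.014040 rad, d = 89.45 km
BB-48→OBS4: c = 0.378450 rad, d = 2411.11 km
OBS4→GNSS9: c = 0.072902 rad, d = 464.46 km
Total = 2080.07 + 89.45 + 2411.11 + 464.46 = 5045.09 km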